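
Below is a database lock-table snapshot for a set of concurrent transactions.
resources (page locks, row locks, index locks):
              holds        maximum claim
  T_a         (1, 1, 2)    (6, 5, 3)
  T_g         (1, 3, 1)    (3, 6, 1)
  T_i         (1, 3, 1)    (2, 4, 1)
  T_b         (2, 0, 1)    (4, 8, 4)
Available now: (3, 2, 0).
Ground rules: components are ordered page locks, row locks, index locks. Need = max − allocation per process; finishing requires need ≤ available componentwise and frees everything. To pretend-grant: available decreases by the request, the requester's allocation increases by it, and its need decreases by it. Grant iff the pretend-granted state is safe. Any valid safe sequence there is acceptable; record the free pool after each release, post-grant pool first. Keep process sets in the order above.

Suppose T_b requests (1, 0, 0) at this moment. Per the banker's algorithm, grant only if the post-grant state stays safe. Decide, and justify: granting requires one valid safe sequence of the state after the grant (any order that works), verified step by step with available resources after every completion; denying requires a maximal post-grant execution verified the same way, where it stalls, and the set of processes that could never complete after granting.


DENY. Granting would leave the state unsafe.
Key observation: after T_i, T_g the pool peaks at (4, 8, 2), and each blocked process is short somewhere: T_a on page locks; T_b on index locks.
On the post-grant state, T_i, T_g is a maximal run — nothing extends it. Check, step by step:
  pool = (2, 2, 0)
  T_i: need (1, 1, 0) fits (2, 2, 0); releases (1, 3, 1), pool now (3, 5, 1)
  T_g: need (2, 3, 0) fits (3, 5, 1); releases (1, 3, 1), pool now (4, 8, 2)
  T_a cannot run: need (5, 4, 1) vs free (4, 8, 2) (insufficient page locks)
  T_b cannot run: need (1, 8, 3) vs free (4, 8, 2) (insufficient index locks)
Had the request been granted, T_a and T_b could never finish.


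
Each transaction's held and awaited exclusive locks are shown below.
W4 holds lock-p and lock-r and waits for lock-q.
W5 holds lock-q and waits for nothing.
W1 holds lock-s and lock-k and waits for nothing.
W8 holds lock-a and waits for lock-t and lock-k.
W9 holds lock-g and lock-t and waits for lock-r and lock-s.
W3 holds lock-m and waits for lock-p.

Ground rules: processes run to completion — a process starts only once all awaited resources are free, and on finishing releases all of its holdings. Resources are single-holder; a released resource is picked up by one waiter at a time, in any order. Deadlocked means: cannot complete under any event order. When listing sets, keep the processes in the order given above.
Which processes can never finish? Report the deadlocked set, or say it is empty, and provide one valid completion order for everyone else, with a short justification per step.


Nothing here is deadlocked.
Key observation: the wait relation is loop-free; peeling off processes with no waits unwinds the whole state.
The rest can finish in the order W5, W4, W1, W3, W9, W8.
Verifying each step:
  run W5 (it waits on nothing); releases lock-q
  run W4 (all its waits — lock-q — are resolved); releases lock-p and lock-r
  run W1 (it waits on nothing); releases lock-s and lock-k
  run W3 (all its waits — lock-p — are resolved); releases lock-m
  run W9 (all its waits — lock-r and lock-s — are resolved); releases lock-g and lock-t
  run W8 (all its waits — lock-t and lock-k — are resolved); releases lock-a


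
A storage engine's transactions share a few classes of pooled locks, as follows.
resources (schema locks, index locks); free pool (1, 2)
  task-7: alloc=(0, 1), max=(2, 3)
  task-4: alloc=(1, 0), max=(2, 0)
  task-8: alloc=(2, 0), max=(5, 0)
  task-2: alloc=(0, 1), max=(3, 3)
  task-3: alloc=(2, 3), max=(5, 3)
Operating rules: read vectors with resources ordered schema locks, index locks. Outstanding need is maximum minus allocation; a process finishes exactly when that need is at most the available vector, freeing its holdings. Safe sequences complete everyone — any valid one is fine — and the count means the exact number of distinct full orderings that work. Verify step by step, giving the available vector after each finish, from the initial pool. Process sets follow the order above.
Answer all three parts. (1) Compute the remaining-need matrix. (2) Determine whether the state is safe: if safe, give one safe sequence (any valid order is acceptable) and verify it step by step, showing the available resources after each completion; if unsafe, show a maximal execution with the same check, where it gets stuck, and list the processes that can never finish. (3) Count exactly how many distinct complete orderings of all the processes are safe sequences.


(1) Need matrix, components ordered schema locks, index locks:
  task-7: (2, 2)
  task-4: (1, 0)
  task-8: (3, 0)
  task-2: (3, 2)
  task-3: (3, 0)
(2) The state is UNSAFE.
Key observation: once task-4, task-7 finish, the pool peaks at (2, 3) — and every remaining process still needs more schema locks than that.
A maximal execution: task-4, task-7 — then nothing else fits. Step-by-step check:
  pool = (1, 2)
  run task-4 (needs (1, 0), free (1, 2)); after release of (1, 0) the pool is (2, 2)
  run task-7 (needs (2, 2), free (2, 2)); after release of (0, 1) the pool is (2, 3)
  blocked: task-8 wants (3, 0), pool (2, 3) — not enough schema locks
  blocked: task-2 wants (3, 2), pool (2, 3) — not enough schema locks
  blocked: task-3 wants (3, 0), pool (2, 3) — not enough schema locks
Processes that can never finish: task-8, task-2 and task-3.
(3) The exact count: 0 of the possible complete orderings are safe sequences.


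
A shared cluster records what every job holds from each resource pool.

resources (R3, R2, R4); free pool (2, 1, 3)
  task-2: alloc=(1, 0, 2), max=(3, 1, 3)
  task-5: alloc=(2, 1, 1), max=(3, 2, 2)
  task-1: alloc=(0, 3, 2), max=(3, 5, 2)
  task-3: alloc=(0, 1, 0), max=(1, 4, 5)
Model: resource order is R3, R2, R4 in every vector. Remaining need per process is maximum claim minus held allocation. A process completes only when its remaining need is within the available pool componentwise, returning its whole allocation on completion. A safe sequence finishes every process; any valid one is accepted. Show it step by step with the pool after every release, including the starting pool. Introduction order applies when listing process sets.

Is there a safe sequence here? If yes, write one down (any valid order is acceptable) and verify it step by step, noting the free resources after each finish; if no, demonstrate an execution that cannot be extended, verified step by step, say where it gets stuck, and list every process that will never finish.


SAFE. One safe sequence: task-5, task-2, task-1, task-3.
Key observation: reading the order forward, task-5 is the first process whose need (1, 1, 1) meets the free pool (2, 1, 3) exactly on a resource it requests.
Step-by-step check:
  pool = (2, 1, 3)
  task-5 needs (1, 1, 1) <= (2, 1, 3) -> finishes; pool += (2, 1, 1) = (4, 2, 4)
  task-2 needs (2, 1, 1) <= (4, 2, 4) -> finishes; pool += (1, 0, 2) = (5, 2, 6)
  task-1 needs (3, 2, 0) <= (5, 2, 6) -> finishes; pool += (0, 3, 2) = (5, 5, 8)
  task-3 needs (1, 3, 5) <= (5, 5, 8) -> finishes; pool += (0, 1, 0) = (5, 6, 8)


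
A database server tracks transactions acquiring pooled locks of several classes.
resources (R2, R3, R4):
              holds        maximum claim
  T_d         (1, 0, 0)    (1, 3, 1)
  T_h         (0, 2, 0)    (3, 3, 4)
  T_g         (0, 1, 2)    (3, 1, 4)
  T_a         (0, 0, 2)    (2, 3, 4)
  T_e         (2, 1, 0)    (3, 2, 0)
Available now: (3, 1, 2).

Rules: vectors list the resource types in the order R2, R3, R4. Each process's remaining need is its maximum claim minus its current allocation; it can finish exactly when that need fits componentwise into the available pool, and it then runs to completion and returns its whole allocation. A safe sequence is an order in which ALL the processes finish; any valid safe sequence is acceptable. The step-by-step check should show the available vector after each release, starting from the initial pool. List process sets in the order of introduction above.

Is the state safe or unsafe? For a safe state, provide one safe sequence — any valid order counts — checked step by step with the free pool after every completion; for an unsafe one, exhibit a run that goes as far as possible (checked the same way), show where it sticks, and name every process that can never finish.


SAFE. One safe sequence: T_g, T_e, T_h, T_a, T_d.
Key observation: reading the order forward, T_g is the first process whose need (3, 0, 2) meets the free pool (3, 1, 2) exactly on a resource it requests.
Check, step by step:
  pool = (3, 1, 2)
  T_g: need (3, 0, 2) fits (3, 1, 2); releases (0, 1, 2), pool now (3, 2, 4)
  T_e: need (1, 1, 0) fits (3, 2, 4); releases (2, 1, 0), pool now (5, 3, 4)
  T_h: need (3, 1, 4) fits (5, 3, 4); releases (0, 2, 0), pool now (5, 5, 4)
  T_a: need (2, 3, 2) fits (5, 5, 4); releases (0, 0, 2), pool now (5, 5, 6)
  T_d: need (0, 3, 1) fits (5, 5, 6); releases (1, 0, 0), pool now (6, 5, 6)


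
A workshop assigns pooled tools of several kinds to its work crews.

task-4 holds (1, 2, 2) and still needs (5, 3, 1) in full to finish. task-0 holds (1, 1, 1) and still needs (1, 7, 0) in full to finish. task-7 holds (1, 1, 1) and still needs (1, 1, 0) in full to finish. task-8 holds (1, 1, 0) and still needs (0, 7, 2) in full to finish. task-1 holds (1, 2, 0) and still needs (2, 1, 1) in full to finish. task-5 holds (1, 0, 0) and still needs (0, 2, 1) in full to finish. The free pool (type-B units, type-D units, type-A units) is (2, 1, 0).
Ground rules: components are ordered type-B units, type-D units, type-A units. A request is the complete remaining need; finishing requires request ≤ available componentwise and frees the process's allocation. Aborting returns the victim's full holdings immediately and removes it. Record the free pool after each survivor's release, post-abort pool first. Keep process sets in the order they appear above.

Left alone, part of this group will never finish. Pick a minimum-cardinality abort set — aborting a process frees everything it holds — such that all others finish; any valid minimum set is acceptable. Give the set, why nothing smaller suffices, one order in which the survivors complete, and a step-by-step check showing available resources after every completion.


Minimum abort set: task-0.
Key observation: no ordering could ever have run task-8 before the abort of task-0; with (1, 1, 1) back in the pool it fits at step 5.
Why nothing smaller works: aborting no one leaves the state deadlocked as given.
The survivors complete as task-5, task-7, task-1, task-4, task-8. Walking it through (starting from the post-abort pool):
  pool = (3, 2, 1)
  run task-5 (needs (0, 2, 1), free (3, 2, 1)); after release of (1, 0, 0) the pool is (4, 2, 1)
  run task-7 (needs (1, 1, 0), free (4, 2, 1)); after release of (1, 1, 1) the pool is (5, 3, 2)
  run task-1 (needs (2, 1, 1), free (5, 3, 2)); after release of (1, 2, 0) the pool is (6, 5, 2)
  run task-4 (needs (5, 3, 1), free (6, 5, 2)); after release of (1, 2, 2) the pool is (7, 7, 4)
  run task-8 (needs (0, 7, 2), free (7, 7, 4)); after release of (1, 1, 0) the pool is (8, 8, 4)


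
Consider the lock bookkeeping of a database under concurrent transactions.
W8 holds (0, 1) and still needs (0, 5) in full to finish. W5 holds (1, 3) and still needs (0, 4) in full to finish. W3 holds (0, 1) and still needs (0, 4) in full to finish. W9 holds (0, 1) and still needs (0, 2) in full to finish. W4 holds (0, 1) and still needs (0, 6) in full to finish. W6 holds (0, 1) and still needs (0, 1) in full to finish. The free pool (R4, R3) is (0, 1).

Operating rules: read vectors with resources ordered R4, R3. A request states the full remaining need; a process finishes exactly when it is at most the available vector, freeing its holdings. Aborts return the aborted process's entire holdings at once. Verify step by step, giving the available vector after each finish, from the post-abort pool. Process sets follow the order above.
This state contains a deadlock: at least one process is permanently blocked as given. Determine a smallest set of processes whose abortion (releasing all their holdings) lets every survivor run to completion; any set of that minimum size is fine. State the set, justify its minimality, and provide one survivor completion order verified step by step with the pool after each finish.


The answer: abort W3.
Key observation: the returned (0, 1) from W3 is what brings W5 — unrunnable before, under any order — into play at step 3.
Minimality: the empty abort set fails — the state is deadlocked as it stands.
The survivors complete as W9, W6, W5, W4, W8. Walking it through (starting from the post-abort pool):
  pool = (0, 2)
  W9: need (0, 2) fits (0, 2); releases (0, 1), pool now (0, 3)
  W6: need (0, 1) fits (0, 3); releases (0, 1), pool now (0, 4)
  W5: need (0, 4) fits (0, 4); releases (1, 3), pool now (1, 7)
  W4: need (0, 6) fits (1, 7); releases (0, 1), pool now (1, 8)
  W8: need (0, 5) fits (1, 8); releases (0, 1), pool now (1, 9)


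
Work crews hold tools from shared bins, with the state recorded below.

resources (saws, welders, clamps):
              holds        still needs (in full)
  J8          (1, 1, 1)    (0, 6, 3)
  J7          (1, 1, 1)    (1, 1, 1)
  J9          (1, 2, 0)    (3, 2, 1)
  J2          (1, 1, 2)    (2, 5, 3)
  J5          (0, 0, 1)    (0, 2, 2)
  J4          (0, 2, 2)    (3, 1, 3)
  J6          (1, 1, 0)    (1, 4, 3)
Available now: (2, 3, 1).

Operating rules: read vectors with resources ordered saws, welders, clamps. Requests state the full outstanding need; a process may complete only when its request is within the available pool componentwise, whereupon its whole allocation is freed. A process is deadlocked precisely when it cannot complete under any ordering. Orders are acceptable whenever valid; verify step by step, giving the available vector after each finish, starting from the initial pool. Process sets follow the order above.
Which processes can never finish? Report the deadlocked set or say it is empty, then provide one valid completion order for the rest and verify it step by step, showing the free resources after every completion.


No process is deadlocked.
Key observation: J7 can run right away; the returned allocation unlocks the remaining processes in turn.
One completion order for the rest: J7, J5, J4, J2, J9, J8, J6. Walking it through:
  pool = (2, 3, 1)
  run J7 (needs (1, 1, 1), free (2, 3, 1)); after release of (1, 1, 1) the pool is (3, 4, 2)
  run J5 (needs (0, 2, 2), free (3, 4, 2)); after release of (0, 0, 1) the pool is (3, 4, 3)
  run J4 (needs (3, 1, 3), free (3, 4, 3)); after release of (0, 2, 2) the pool is (3, 6, 5)
  run J2 (needs (2, 5, 3), free (3, 6, 5)); after release of (1, 1, 2) the pool is (4, 7, 7)
  run J9 (needs (3, 2, 1), free (4, 7, 7)); after release of (1, 2, 0) the pool is (5, 9, 7)
  run J8 (needs (0, 6, 3), free (5, 9, 7)); after release of (1, 1, 1) the pool is (6, 10, 8)
  run J6 (needs (1, 4, 3), free (6, 10, 8)); after release of (1, 1, 0) the pool is (7, 11, 8)


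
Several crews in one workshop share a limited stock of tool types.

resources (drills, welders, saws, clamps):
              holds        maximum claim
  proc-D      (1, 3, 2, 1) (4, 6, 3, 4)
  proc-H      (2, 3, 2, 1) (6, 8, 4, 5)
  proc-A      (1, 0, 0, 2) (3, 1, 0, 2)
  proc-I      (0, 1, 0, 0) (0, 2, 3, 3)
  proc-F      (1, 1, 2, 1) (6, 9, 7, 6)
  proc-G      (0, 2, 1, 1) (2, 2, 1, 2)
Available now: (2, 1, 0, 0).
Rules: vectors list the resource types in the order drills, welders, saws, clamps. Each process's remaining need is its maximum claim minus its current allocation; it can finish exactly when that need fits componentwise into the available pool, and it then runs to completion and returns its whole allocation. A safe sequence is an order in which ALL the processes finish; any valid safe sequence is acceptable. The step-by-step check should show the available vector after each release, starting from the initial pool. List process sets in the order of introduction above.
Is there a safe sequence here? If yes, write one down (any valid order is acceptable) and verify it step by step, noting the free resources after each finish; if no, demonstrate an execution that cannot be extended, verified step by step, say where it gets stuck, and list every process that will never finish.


The state is SAFE; one workable sequence: proc-A, proc-G, proc-D, proc-H, proc-F, proc-I.
Key observation: the order's first zero-slack moment is proc-A ((2, 1, 0, 0) needed, (2, 1, 0, 0) free — a requested resource with nothing to spare).
Walking it through:
  pool = (2, 1, 0, 0)
  proc-A: need (2, 1, 0, 0) fits (2, 1, 0, 0); releases (1, 0, 0, 2), pool now (3, 1, 0, 2)
  proc-G: need (2, 0, 0, 1) fits (3, 1, 0, 2); releases (0, 2, 1, 1), pool now (3, 3, 1, 3)
  proc-D: need (3, 3, 1, 3) fits (3, 3, 1, 3); releases (1, 3, 2, 1), pool now (4, 6, 3, 4)
  proc-H: need (4, 5, 2, 4) fits (4, 6, 3, 4); releases (2, 3, 2, 1), pool now (6, 9, 5, 5)
  proc-F: need (5, 8, 5, 5) fits (6, 9, 5, 5); releases (1, 1, 2, 1), pool now (7, 10, 7, 6)
  proc-I: need (0, 1, 3, 3) fits (7, 10, 7, 6); releases (0, 1, 0, 0), pool now (7, 11, 7, 6)


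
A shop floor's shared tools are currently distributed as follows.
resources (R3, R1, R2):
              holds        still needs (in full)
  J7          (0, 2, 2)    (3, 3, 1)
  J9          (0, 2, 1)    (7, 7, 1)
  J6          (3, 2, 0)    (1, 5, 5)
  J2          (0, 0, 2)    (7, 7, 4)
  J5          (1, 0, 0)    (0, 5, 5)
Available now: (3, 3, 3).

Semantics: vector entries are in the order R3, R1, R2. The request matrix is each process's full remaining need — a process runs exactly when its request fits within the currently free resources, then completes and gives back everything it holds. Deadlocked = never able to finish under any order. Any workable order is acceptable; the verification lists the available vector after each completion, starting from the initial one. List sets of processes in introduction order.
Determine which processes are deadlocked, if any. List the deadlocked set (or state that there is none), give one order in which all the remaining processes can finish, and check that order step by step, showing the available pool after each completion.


Nothing here is deadlocked.
Key observation: J7 fits the free pool immediately, and its release cascades until everyone finishes.
The rest can finish in the order J7, J5, J6, J2, J9. Step-by-step check:
  pool = (3, 3, 3)
  J7 needs (3, 3, 1) <= (3, 3, 3) -> finishes; pool += (0, 2, 2) = (3, 5, 5)
  J5 needs (0, 5, 5) <= (3, 5, 5) -> finishes; pool += (1, 0, 0) = (4, 5, 5)
  J6 needs (1, 5, 5) <= (4, 5, 5) -> finishes; pool += (3, 2, 0) = (7, 7, 5)
  J2 needs (7, 7, 4) <= (7, 7, 5) -> finishes; pool += (0, 0, 2) = (7, 7, 7)
  J9 needs (7, 7, 1) <= (7, 7, 7) -> finishes; pool += (0, 2, 1) = (7, 9, 8)


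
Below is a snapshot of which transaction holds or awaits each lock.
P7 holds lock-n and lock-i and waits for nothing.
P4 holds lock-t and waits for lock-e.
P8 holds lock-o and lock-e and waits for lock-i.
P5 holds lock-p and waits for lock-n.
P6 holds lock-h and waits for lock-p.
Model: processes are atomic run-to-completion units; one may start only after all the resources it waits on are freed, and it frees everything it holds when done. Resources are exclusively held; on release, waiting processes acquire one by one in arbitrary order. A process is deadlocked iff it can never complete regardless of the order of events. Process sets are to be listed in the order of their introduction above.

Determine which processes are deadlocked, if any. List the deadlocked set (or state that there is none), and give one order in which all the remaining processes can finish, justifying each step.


No process is deadlocked.
Key observation: the waits form no ring: some process can always run, and its releases unblock the others one by one.
One completion order for the rest: P7, P5, P6, P8, P4.
Walking it through:
  run P7 (it waits on nothing); releases lock-n and lock-i
  P5: everything it awaited (lock-n) is free; runs, freeing lock-p
  P6: everything it awaited (lock-p) is free; runs, freeing lock-h
  P8: everything it awaited (lock-i) is free; runs, freeing lock-o and lock-e
  P4: everything it awaited (lock-e) is free; runs, freeing lock-t


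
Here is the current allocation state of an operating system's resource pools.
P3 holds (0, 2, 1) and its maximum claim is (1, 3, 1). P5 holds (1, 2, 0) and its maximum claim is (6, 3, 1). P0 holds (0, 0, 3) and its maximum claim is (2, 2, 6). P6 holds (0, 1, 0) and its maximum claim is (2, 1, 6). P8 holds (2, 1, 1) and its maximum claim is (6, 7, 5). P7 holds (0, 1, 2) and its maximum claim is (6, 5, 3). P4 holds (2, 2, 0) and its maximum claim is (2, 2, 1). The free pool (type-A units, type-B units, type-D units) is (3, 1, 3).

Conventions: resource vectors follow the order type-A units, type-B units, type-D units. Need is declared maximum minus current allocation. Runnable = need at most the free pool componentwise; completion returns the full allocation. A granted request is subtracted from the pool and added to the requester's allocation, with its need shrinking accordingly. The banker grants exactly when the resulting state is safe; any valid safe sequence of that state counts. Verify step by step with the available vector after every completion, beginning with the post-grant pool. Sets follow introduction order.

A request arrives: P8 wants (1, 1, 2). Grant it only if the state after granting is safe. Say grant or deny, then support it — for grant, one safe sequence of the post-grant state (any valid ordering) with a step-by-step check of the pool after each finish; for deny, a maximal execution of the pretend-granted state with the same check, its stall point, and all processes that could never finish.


DENY — the pretend-granted state is unsafe.
Key observation: after P4, P3 the pool peaks at (4, 4, 2), and each blocked process is short somewhere: P5 on type-A units; P0 on type-D units; P6 on type-D units; P8 on type-B units; P7 on type-A units.
After a pretend grant, a maximal execution: P4, P3 — then nothing else fits. Check, step by step:
  pool = (2, 0, 1)
  run P4 (needs (0, 0, 1), free (2, 0, 1)); after release of (2, 2, 0) the pool is (4, 2, 1)
  run P3 (needs (1, 1, 0), free (4, 2, 1)); after release of (0, 2, 1) the pool is (4, 4, 2)
  P5 still needs (5, 1, 1) but only (4, 4, 2) is free — short on type-A units
  P0 still needs (2, 2, 3) but only (4, 4, 2) is free — short on type-D units
  P6 still needs (2, 0, 6) but only (4, 4, 2) is free — short on type-D units
  P8 still needs (3, 5, 2) but only (4, 4, 2) is free — short on type-B units
  P7 still needs (6, 4, 1) but only (4, 4, 2) is free — short on type-A units
Processes that could never finish after the grant: P5, P0, P6, P8 and P7.


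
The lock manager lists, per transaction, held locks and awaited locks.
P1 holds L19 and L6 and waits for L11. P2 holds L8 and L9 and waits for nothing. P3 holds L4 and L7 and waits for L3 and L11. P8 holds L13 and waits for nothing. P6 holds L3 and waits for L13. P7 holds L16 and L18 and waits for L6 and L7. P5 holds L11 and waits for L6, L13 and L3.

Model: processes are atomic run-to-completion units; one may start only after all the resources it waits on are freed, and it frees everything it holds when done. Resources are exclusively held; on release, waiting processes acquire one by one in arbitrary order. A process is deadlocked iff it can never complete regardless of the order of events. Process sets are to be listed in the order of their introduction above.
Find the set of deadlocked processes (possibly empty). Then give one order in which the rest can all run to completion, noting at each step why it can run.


The deadlocked set is P1, P3, P7 and P5.
Key observation: nobody on the ring P1 -> P5 -> P1 can start until another member finishes, which never happens; P3 and P7 wait into the deadlock from upstream.
The rest can finish in the order P2, P8, P6.
Walking it through:
  P2: no waits; runs immediately, freeing L8 and L9
  P8: no waits; runs immediately, freeing L13
  run P6 (all its waits — L13 — are resolved); releases L3


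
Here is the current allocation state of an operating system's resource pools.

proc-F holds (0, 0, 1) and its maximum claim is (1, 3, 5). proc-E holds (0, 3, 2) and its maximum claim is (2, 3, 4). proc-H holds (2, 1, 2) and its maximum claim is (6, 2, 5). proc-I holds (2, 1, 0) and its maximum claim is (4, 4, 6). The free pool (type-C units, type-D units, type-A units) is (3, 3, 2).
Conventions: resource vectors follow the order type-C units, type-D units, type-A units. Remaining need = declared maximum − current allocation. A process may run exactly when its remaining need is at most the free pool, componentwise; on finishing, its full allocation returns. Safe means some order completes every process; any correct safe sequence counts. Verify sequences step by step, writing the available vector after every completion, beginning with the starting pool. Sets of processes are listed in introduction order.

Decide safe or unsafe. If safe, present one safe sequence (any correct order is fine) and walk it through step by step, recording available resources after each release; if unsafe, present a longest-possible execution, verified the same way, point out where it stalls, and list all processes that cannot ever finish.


UNSAFE.
Key observation: after proc-E, proc-F the pool peaks at (3, 6, 5), and each blocked process is short somewhere: proc-H on type-C units; proc-I on type-A units.
Going as far as possible: proc-E, proc-F; after that, nothing fits. Verifying each step:
  pool = (3, 3, 2)
  run proc-E (needs (2, 0, 2), free (3, 3, 2)); after release of (0, 3, 2) the pool is (3, 6, 4)
  run proc-F (needs (1, 3, 4), free (3, 6, 4)); after release of (0, 0, 1) the pool is (3, 6, 5)
  blocked: proc-H wants (4, 1, 3), pool (3, 6, 5) — not enough type-C units
  blocked: proc-I wants (2, 3, 6), pool (3, 6, 5) — not enough type-A units
Permanently blocked: proc-H and proc-I.


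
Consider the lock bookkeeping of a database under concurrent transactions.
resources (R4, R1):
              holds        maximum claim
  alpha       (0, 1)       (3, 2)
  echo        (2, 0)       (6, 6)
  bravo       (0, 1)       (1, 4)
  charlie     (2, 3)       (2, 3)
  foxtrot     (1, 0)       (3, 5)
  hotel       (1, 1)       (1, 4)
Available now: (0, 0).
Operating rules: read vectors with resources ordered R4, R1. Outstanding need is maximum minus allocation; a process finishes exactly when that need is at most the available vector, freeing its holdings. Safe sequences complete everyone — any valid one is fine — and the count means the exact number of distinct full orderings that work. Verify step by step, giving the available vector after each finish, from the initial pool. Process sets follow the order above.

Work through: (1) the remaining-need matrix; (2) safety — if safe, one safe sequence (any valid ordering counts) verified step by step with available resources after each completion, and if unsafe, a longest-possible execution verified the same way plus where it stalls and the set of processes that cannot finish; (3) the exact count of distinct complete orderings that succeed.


(1) Remaining need (order R4, R1):
  alpha: (3, 1)
  echo: (4, 6)
  bravo: (1, 3)
  charlie: (0, 0)
  foxtrot: (2, 5)
  hotel: (0, 3)
(2) SAFE, for example via the order charlie, bravo, hotel, foxtrot, alpha, echo.
Key observation: the order's first zero-slack moment is bravo ((1, 3) needed, (2, 3) free — a requested resource with nothing to spare).
Step-by-step check:
  pool = (0, 0)
  run charlie (needs (0, 0), free (0, 0)); after release of (2, 3) the pool is (2, 3)
  run bravo (needs (1, 3), free (2, 3)); after release of (0, 1) the pool is (2, 4)
  run hotel (needs (0, 3), free (2, 4)); after release of (1, 1) the pool is (3, 5)
  run foxtrot (needs (2, 5), free (3, 5)); after release of (1, 0) the pool is (4, 5)
  run alpha (needs (3, 1), free (4, 5)); after release of (0, 1) the pool is (4, 6)
  run echo (needs (4, 6), free (4, 6)); after release of (2, 0) the pool is (6, 6)
(3) Exactly 6 of the possible complete orderings are safe sequences.


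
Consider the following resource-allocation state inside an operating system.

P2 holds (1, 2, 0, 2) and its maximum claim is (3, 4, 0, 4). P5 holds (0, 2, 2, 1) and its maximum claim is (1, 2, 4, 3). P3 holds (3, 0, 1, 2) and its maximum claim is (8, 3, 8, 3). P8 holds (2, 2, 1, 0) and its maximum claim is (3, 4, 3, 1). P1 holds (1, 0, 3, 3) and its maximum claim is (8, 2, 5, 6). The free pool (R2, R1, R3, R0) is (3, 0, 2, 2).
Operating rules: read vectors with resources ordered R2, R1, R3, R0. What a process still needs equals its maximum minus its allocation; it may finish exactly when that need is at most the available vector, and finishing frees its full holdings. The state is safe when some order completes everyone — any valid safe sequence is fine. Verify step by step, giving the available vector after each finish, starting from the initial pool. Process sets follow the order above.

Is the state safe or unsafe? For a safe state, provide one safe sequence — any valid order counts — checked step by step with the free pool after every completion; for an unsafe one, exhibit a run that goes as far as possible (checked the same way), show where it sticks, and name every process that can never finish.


UNSAFE — no complete ordering exists.
Key observation: after P5, P2, P8 the pool peaks at (6, 6, 5, 5), and each blocked process is short somewhere: P3 on R3; P1 on R2.
The run P5, P2, P8 cannot be extended any further. Check, step by step:
  pool = (3, 0, 2, 2)
  P5: need (1, 0, 2, 2) fits (3, 0, 2, 2); releases (0, 2, 2, 1), pool now (3, 2, 4, 3)
  P2: need (2, 2, 0, 2) fits (3, 2, 4, 3); releases (1, 2, 0, 2), pool now (4, 4, 4, 5)
  P8: need (1, 2, 2, 1) fits (4, 4, 4, 5); releases (2, 2, 1, 0), pool now (6, 6, 5, 5)
  P3 cannot run: need (5, 3, 7, 1) vs free (6, 6, 5, 5) (insufficient R3)
  P1 cannot run: need (7, 2, 2, 3) vs free (6, 6, 5, 5) (insufficient R2)
Processes that can never finish: P3 and P1.


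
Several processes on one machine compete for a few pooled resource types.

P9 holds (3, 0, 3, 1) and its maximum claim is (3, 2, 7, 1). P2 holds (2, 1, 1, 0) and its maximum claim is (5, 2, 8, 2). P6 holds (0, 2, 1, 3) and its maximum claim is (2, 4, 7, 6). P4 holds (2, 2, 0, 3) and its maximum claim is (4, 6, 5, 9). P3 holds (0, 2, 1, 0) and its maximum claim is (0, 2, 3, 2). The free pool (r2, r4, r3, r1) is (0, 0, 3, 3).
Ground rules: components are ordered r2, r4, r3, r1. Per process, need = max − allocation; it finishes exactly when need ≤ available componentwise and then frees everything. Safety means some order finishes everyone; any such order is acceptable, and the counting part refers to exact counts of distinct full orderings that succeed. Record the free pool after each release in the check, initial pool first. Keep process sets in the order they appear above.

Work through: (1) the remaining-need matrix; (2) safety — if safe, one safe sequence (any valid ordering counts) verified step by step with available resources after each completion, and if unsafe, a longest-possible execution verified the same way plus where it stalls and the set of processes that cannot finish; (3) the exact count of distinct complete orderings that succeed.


(1) Outstanding need per process (order r2, r4, r3, r1):
  P9: (0, 2, 4, 0)
  P2: (3, 1, 7, 2)
  P6: (2, 2, 6, 3)
  P4: (2, 4, 5, 6)
  P3: (0, 0, 2, 2)
(2) SAFE — a valid safe sequence is P3, P9, P6, P2, P4.
Key observation: P9 marks the first exact bind of the order: its need (0, 2, 4, 0) fits the free (0, 2, 4, 3) with zero slack on a requested resource.
Verifying each step:
  pool = (0, 0, 3, 3)
  P3 needs (0, 0, 2, 2) <= (0, 0, 3, 3) -> finishes; pool += (0, 2, 1, 0) = (0, 2, 4, 3)
  P9 needs (0, 2, 4, 0) <= (0, 2, 4, 3) -> finishes; pool += (3, 0, 3, 1) = (3, 2, 7, 4)
  P6 needs (2, 2, 6, 3) <= (3, 2, 7, 4) -> finishes; pool += (0, 2, 1, 3) = (3, 4, 8, 7)
  P2 needs (3, 1, 7, 2) <= (3, 4, 8, 7) -> finishes; pool += (2, 1, 1, 0) = (5, 5, 9, 7)
  P4 needs (2, 4, 5, 6) <= (5, 5, 9, 7) -> finishes; pool += (2, 2, 0, 3) = (7, 7, 9, 10)
(3) Exactly 3 of the possible complete orderings are safe sequences.


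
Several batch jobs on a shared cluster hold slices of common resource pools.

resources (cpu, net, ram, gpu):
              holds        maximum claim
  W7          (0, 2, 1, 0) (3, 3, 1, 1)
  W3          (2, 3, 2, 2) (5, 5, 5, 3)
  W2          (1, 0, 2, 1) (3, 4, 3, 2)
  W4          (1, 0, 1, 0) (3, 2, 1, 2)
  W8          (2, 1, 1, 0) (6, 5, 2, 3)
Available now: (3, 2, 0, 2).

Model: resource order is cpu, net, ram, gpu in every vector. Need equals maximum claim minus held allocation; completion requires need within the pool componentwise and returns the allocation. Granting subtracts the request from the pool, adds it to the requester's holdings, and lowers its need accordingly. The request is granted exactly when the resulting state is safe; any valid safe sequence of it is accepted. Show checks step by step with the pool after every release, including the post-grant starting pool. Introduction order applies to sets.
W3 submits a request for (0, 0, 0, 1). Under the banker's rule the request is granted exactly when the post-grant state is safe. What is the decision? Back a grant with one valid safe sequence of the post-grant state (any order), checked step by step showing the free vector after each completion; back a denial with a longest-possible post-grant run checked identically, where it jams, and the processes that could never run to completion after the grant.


GRANT. The post-grant state is safe; one safe sequence: W7, W2, W3, W4, W8.
Key observation: granting shrinks the pool to (3, 2, 0, 1), yet W7 still fits and the chain goes through.
Check on the post-grant state, step by step:
  pool = (3, 2, 0, 1)
  run W7 (needs (3, 1, 0, 1), free (3, 2, 0, 1)); after release of (0, 2, 1, 0) the pool is (3, 4, 1, 1)
  run W2 (needs (2, 4, 1, 1), free (3, 4, 1, 1)); after release of (1, 0, 2, 1) the pool is (4, 4, 3, 2)
  run W3 (needs (3, 2, 3, 0), free (4, 4, 3, 2)); after release of (2, 3, 2, 3) the pool is (6, 7, 5, 5)
  run W4 (needs (2, 2, 0, 2), free (6, 7, 5, 5)); after release of (1, 0, 1, 0) the pool is (7, 7, 6, 5)
  run W8 (needs (4, 4, 1, 3), free (7, 7, 6, 5)); after release of (2, 1, 1, 0) the pool is (9, 8, 7, 5)


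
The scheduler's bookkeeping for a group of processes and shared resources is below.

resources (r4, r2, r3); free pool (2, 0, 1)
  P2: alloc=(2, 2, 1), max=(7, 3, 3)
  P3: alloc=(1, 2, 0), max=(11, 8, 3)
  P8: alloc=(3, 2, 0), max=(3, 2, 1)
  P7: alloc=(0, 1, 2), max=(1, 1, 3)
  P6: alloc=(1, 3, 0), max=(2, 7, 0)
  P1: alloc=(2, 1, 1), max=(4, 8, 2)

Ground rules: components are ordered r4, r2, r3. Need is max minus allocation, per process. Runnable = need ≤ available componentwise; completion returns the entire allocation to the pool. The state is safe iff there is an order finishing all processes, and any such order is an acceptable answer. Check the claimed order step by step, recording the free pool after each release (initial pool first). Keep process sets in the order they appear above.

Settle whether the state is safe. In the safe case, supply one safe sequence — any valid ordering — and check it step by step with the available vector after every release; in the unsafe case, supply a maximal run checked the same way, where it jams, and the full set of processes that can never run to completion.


SAFE, for example via the order P8, P7, P2, P6, P1, P3.
Key observation: at P8 the run first touches a limit — (0, 0, 1) against (2, 0, 1), exact on a resource it actually requests.
Walking it through:
  pool = (2, 0, 1)
  P8 needs (0, 0, 1) <= (2, 0, 1) -> finishes; pool += (3, 2, 0) = (5, 2, 1)
  P7 needs (1, 0, 1) <= (5, 2, 1) -> finishes; pool += (0, 1, 2) = (5, 3, 3)
  P2 needs (5, 1, 2) <= (5, 3, 3) -> finishes; pool += (2, 2, 1) = (7, 5, 4)
  P6 needs (1, 4, 0) <= (7, 5, 4) -> finishes; pool += (1, 3, 0) = (8, 8, 4)
  P1 needs (2, 7, 1) <= (8, 8, 4) -> finishes; pool += (2, 1, 1) = (10, 9, 5)
  P3 needs (10, 6, 3) <= (10, 9, 5) -> finishes; pool += (1, 2, 0) = (11, 11, 5)


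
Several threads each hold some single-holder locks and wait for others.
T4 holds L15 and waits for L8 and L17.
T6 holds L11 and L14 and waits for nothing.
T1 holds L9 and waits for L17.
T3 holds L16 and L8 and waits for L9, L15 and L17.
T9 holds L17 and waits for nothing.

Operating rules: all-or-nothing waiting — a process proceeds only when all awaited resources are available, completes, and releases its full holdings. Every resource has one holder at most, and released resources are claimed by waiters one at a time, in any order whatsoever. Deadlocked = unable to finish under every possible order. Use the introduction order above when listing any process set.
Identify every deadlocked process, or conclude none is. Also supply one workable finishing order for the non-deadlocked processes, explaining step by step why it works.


Deadlocked set: T4 and T3.
Key observation: the cycle T4 -> T3 -> T4 can never break — each member waits on the next; no other process is dragged down with it.
A valid finishing order for the others: T9, T1, T6.
Check, step by step:
  T9: no waits; runs immediately, freeing L17
  run T1 (all its waits — L17 — are resolved); releases L9
  T6: no waits; runs immediately, freeing L11 and L14


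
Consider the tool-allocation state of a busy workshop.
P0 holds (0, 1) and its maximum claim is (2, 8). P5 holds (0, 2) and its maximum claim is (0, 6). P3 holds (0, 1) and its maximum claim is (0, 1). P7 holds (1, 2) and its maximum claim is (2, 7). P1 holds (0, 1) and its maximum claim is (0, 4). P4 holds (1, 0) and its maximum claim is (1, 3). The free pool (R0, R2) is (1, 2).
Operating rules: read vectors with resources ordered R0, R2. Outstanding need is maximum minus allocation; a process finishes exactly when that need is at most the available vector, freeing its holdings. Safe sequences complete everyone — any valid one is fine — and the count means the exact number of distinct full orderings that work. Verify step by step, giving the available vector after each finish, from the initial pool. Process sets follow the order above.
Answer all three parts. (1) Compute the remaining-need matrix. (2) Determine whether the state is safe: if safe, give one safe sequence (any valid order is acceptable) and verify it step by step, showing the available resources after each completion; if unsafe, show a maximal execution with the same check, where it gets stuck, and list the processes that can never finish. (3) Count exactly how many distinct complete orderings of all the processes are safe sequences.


(1) Outstanding need per process (order R0, R2):
  P0: (2, 7)
  P5: (0, 4)
  P3: (0, 0)
  P7: (1, 5)
  P1: (0, 3)
  P4: (0, 3)
(2) The state is SAFE; one workable sequence: P3, P1, P5, P4, P7, P0.
Key observation: at P1 the run first touches a limit — (0, 3) against (1, 3), exact on a resource it actually requests.
Step-by-step check:
  pool = (1, 2)
  P3: need (0, 0) fits (1, 2); releases (0, 1), pool now (1, 3)
  P1: need (0, 3) fits (1, 3); releases (0, 1), pool now (1, 4)
  P5: need (0, 4) fits (1, 4); releases (0, 2), pool now (1, 6)
  P4: need (0, 3) fits (1, 6); releases (1, 0), pool now (2, 6)
  P7: need (1, 5) fits (2, 6); releases (1, 2), pool now (3, 8)
  P0: need (2, 7) fits (3, 8); releases (0, 1), pool now (3, 9)
(3) Exactly 5 of the possible complete orderings are safe sequences.


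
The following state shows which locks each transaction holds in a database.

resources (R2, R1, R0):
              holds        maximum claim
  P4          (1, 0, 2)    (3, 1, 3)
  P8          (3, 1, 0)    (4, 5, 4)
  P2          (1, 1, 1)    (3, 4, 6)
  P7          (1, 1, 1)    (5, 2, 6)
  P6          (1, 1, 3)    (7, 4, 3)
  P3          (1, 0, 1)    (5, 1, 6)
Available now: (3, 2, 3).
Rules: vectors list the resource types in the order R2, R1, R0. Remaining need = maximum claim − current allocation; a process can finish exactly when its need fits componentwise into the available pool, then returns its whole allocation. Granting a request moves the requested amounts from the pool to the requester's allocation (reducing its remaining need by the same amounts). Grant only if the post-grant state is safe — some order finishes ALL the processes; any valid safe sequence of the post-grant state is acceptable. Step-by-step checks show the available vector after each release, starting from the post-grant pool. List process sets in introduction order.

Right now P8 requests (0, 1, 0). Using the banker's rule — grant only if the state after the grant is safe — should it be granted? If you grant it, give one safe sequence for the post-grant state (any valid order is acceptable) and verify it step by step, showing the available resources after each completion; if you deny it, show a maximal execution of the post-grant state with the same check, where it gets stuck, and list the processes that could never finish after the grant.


DENY: after the grant no complete ordering would exist.
Key observation: the pool after P4, P3, P7 is (6, 2, 7); every surviving request exceeds it in R1, so progress ends there.
On the post-grant state, P4, P3, P7 is a maximal run — nothing extends it. Step-by-step check:
  pool = (3, 1, 3)
  P4 needs (2, 1, 1) <= (3, 1, 3) -> finishes; pool += (1, 0, 2) = (4, 1, 5)
  P3 needs (4, 1, 5) <= (4, 1, 5) -> finishes; pool += (1, 0, 1) = (5, 1, 6)
  P7 needs (4, 1, 5) <= (5, 1, 6) -> finishes; pool += (1, 1, 1) = (6, 2, 7)
  P8 cannot run: need (1, 3, 4) vs free (6, 2, 7) (insufficient R1)
  P2 cannot run: need (2, 3, 5) vs free (6, 2, 7) (insufficient R1)
  P6 cannot run: need (6, 3, 0) vs free (6, 2, 7) (insufficient R1)
Processes that could never finish after the grant: P8, P2 and P6.
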